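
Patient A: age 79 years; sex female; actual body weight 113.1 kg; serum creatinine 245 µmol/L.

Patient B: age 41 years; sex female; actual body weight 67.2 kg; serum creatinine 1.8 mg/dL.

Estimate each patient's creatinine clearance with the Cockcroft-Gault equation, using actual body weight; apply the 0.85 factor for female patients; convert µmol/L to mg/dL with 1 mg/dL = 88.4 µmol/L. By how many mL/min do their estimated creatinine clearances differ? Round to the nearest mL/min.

14 mL/min

Patient A: SCr = 245 / 88.4 = 2.771 mg/dL
Patient A: CrCl = (140 − 79) × 113.1 / (72 × 2.771) × 0.85 = 6899.1 / 199.51 × 0.85 ≈ 29.4 mL/min
Patient B: CrCl = (140 − 41) × 67.2 / (72 × 1.8) × 0.85 = 6652.8 / 129.60 × 0.85 ≈ 43.6 mL/min
|29.4 − 43.6| = 14.2 mL/min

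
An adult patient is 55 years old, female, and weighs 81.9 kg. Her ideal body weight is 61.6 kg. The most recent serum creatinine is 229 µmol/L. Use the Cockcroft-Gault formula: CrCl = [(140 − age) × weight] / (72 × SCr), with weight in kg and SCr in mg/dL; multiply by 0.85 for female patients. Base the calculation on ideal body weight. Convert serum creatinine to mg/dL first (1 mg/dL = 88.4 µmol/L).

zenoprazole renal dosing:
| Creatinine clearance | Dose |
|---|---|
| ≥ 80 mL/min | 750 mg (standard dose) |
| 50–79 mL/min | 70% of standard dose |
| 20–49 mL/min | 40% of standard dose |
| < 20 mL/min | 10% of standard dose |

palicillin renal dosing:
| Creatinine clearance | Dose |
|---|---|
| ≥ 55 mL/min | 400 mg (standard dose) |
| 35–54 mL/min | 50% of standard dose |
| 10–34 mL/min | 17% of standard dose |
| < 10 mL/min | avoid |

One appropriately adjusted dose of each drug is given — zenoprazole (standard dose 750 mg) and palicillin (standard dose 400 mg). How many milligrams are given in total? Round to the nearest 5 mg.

SCr = 229 / 88.4 = 2.59 mg/dL
CrCl = (140 − 55) × 61.6 / (72 × 2.59) × 0.85 = 5236.0 / 186.48 × 0.85 ≈ 23.9 mL/min
CrCl ≈ 24 mL/min.
zenoprazole: 20–49 mL/min → 40% of 750 mg = 300 mg.
palicillin: 10–34 mL/min → 17% of 400 mg = 68 mg.
Total = 300 + 68 = 368 mg.

370 mg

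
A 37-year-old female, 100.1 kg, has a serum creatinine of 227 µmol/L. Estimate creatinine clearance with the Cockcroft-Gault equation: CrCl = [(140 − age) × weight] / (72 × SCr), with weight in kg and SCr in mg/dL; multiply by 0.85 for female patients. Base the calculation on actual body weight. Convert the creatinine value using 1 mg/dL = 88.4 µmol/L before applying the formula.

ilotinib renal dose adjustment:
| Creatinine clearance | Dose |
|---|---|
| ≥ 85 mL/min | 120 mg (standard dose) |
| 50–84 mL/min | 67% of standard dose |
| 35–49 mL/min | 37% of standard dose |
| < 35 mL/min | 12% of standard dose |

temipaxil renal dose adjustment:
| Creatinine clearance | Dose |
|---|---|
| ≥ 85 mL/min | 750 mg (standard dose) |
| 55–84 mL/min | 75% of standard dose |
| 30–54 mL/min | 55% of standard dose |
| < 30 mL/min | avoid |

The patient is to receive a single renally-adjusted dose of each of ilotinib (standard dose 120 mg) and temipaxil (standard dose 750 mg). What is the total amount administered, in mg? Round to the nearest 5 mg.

455 mg

SCr = 227 / 88.4 = 2.568 mg/dL
CrCl = (140 − 37) × 100.1 / (72 × 2.568) × 0.85 = 10310.3 / 184.90 × 0.85 ≈ 47.4 mL/min
CrCl ≈ 47 mL/min.
ilotinib: 35–49 mL/min → 37% of 120 mg = 44.4 mg.
temipaxil: 30–54 mL/min → 55% of 750 mg = 412.5 mg.
Total = 44.4 + 412.5 = 456.9 mg.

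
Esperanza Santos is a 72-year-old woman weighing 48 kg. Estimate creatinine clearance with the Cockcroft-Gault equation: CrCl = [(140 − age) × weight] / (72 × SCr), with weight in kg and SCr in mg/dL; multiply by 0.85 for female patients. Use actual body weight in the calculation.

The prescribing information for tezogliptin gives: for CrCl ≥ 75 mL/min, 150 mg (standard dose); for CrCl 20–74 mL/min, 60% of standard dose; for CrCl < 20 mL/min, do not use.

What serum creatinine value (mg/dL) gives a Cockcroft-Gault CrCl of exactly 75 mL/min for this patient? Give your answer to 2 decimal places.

0.51 mg/dL

Standard dose requires CrCl ≥ 75 mL/min.
Set (140 − 72) × 48 × 0.85 / (72 × SCr) = 75
SCr = (140 − 72) × 48 × 0.85 / (72 × 75) = 0.514 mg/dL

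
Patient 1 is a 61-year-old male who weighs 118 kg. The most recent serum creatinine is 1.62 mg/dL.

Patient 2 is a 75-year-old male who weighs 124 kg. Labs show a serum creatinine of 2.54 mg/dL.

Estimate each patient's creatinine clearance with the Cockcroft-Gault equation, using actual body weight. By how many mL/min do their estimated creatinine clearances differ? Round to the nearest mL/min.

Patient 1: CrCl = (140 − 61) × 118 / (72 × 1.62) = 9322.0 / 116.64 ≈ 79.9 mL/min
Patient 2: CrCl = (140 − 75) × 124 / (72 × 2.54) = 8060.0 / 182.88 ≈ 44.1 mL/min
|79.9 − 44.1| = 35.8 mL/min

36 mL/min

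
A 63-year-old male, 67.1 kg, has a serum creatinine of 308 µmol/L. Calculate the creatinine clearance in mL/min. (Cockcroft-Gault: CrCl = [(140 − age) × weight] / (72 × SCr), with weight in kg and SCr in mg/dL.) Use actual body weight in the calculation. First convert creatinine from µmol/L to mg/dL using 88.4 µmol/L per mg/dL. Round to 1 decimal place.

SCr = 308 / 88.4 = 3.484 mg/dL
CrCl = (140 − 63) × 67.1 / (72 × 3.484) = 5166.7 / 250.85 ≈ 20.6 mL/min

20.6 mL/min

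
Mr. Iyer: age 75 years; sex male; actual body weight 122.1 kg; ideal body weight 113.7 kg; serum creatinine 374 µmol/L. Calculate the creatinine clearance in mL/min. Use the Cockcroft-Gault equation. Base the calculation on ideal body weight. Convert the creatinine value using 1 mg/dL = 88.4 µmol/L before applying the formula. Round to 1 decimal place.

24.3 mL/min

SCr = 374 / 88.4 = 4.231 mg/dL
CrCl = (140 − 75) × 113.7 / (72 × 4.231) = 7390.5 / 304.63 ≈ 24.3 mL/min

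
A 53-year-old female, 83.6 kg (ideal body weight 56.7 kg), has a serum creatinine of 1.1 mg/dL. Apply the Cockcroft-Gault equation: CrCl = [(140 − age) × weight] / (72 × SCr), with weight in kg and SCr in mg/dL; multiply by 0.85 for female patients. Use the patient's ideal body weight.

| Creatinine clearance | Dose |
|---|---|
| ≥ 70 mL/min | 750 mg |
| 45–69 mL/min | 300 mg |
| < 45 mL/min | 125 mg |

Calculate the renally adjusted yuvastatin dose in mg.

300 mg

CrCl = (140 − 53) × 56.7 / (72 × 1.1) × 0.85 = 4932.9 / 79.20 × 0.85 ≈ 52.9 mL/min
CrCl ≈ 53 mL/min → bracket 45–69 mL/min.
Dose for this bracket: 300 mg.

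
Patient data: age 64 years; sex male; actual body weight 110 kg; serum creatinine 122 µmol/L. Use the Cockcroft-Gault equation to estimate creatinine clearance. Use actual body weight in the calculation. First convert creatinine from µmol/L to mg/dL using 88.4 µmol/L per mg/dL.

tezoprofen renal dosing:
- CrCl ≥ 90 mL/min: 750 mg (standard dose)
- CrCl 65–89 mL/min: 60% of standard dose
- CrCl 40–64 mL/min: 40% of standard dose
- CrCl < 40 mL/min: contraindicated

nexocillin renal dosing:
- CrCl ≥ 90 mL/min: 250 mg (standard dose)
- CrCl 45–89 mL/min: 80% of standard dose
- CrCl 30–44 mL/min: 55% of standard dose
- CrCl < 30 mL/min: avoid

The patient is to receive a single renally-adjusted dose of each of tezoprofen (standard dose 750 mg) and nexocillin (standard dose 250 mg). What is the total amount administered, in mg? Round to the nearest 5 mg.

650 mg

SCr = 122 / 88.4 = 1.38 mg/dL
CrCl = (140 − 64) × 110 / (72 × 1.38) = 8360.0 / 99.36 ≈ 84.1 mL/min
CrCl ≈ 84 mL/min.
tezoprofen: 65–89 mL/min → 60% of 750 mg = 450 mg.
nexocillin: 45–89 mL/min → 80% of 250 mg = 200 mg.
Total = 450 + 200 = 650 mg.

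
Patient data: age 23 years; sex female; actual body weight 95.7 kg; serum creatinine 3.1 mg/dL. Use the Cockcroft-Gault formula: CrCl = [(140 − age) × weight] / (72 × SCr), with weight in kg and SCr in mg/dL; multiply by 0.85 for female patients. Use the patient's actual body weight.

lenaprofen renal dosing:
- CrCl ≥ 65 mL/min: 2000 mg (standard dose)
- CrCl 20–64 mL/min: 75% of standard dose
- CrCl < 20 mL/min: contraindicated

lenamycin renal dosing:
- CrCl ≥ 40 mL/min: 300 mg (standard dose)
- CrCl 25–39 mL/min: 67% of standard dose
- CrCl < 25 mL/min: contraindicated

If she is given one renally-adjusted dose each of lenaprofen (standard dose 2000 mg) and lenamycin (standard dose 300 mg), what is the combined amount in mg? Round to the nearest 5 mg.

1800 mg

CrCl = (140 − 23) × 95.7 / (72 × 3.1) × 0.85 = 11196.9 / 223.20 × 0.85 ≈ 42.6 mL/min
CrCl ≈ 43 mL/min.
lenaprofen: 20–64 mL/min → 75% of 2000 mg = 1500 mg.
lenamycin: ≥ 40 mL/min → 100% of 300 mg = 300 mg.
Total = 1500 + 300 = 1800 mg.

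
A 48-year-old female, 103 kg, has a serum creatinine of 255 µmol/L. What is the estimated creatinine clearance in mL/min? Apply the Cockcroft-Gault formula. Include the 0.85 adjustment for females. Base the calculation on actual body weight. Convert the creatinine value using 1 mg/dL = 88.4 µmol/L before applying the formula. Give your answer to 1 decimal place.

38.8 mL/min

SCr = 255 / 88.4 = 2.885 mg/dL
CrCl = (140 − 48) × 103 / (72 × 2.885) × 0.85 = 9476.0 / 207.72 × 0.85 ≈ 38.8 mL/min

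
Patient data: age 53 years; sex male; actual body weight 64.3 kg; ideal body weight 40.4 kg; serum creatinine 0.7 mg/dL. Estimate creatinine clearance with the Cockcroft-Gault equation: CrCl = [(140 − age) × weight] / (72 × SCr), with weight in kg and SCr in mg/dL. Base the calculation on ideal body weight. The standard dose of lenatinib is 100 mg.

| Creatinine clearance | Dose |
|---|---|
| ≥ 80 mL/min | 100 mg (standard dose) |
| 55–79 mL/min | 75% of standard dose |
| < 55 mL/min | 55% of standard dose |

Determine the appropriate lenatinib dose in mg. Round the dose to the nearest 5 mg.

CrCl = (140 − 53) × 40.4 / (72 × 0.7) = 3514.8 / 50.40 ≈ 69.7 mL/min
CrCl ≈ 70 mL/min → bracket 55–79 mL/min.
75% of 100 mg = 75 mg

75 mg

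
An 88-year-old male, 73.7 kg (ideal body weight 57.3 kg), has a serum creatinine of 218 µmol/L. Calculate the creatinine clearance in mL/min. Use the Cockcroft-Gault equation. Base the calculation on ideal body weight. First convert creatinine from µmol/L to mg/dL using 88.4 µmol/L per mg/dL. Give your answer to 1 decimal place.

SCr = 218 / 88.4 = 2.466 mg/dL
CrCl = (140 − 88) × 57.3 / (72 × 2.466) = 2979.6 / 177.55 ≈ 16.8 mL/min

16.8 mL/min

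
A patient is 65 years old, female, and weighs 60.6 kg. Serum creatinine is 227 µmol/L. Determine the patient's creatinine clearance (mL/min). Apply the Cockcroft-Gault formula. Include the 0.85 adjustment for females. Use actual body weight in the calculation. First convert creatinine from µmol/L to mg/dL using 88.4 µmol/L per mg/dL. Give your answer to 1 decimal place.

SCr = 227 / 88.4 = 2.568 mg/dL
CrCl = (140 − 65) × 60.6 / (72 × 2.568) × 0.85 = 4545.0 / 184.90 × 0.85 ≈ 20.9 mL/min

20.9 mL/min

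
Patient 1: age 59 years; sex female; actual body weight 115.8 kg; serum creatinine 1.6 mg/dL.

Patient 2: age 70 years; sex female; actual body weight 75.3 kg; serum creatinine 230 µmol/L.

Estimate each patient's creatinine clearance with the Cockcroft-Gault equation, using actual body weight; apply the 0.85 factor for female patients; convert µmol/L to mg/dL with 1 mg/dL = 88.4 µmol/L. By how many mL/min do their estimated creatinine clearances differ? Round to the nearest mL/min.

45 mL/min

Patient 1: CrCl = (140 − 59) × 115.8 / (72 × 1.6) × 0.85 = 9379.8 / 115.20 × 0.85 ≈ 69.2 mL/min
Patient 2: SCr = 230 / 88.4 = 2.602 mg/dL
Patient 2: CrCl = (140 − 70) × 75.3 / (72 × 2.602) × 0.85 = 5271.0 / 187.34 × 0.85 ≈ 23.9 mL/min
|69.2 − 23.9| = 45.3 mL/min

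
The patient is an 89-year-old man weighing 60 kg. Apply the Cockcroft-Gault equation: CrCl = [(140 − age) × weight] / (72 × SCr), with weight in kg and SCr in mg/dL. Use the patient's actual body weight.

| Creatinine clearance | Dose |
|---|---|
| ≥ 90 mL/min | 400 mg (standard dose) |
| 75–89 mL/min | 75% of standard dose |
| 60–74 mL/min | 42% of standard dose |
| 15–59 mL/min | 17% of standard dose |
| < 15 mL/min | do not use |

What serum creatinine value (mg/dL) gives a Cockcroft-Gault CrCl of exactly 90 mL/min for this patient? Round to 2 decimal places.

0.47 mg/dL

Standard dose requires CrCl ≥ 90 mL/min.
Set (140 − 89) × 60 / (72 × SCr) = 90
SCr = (140 − 89) × 60 / (72 × 90) = 0.472 mg/dL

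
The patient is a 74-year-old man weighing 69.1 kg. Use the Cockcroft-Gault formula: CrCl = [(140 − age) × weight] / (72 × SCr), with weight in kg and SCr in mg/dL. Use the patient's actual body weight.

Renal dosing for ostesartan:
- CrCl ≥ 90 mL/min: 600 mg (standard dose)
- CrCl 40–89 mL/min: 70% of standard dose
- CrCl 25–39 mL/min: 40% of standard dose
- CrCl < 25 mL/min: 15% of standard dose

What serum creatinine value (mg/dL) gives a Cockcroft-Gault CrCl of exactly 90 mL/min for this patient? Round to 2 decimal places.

Standard dose requires CrCl ≥ 90 mL/min.
Set (140 − 74) × 69.1 / (72 × SCr) = 90
SCr = (140 − 74) × 69.1 / (72 × 90) = 0.704 mg/dL

0.70 mg/dL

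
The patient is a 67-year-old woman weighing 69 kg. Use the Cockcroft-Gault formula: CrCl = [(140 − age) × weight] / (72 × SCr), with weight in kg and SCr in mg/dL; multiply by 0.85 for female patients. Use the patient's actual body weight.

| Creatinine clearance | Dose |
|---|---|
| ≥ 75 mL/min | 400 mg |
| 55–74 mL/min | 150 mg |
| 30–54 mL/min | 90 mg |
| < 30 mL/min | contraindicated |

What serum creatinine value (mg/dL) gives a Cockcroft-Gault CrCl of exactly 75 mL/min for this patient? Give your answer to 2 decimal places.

0.79 mg/dL

Standard dose requires CrCl ≥ 75 mL/min.
Set (140 − 67) × 69 × 0.85 / (72 × SCr) = 75
SCr = (140 − 67) × 69 × 0.85 / (72 × 75) = 0.793 mg/dL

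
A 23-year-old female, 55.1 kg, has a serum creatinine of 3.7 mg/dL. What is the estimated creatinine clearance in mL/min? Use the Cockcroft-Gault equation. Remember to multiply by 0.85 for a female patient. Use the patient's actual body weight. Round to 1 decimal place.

CrCl = (140 − 23) × 55.1 / (72 × 3.7) × 0.85 = 6446.7 / 266.40 × 0.85 ≈ 20.6 mL/min

20.6 mL/min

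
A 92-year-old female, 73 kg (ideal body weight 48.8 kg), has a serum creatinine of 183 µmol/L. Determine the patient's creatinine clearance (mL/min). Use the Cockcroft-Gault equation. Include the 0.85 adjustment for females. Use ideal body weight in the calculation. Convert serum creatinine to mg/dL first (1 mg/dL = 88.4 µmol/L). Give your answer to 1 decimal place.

SCr = 183 / 88.4 = 2.07 mg/dL
CrCl = (140 − 92) × 48.8 / (72 × 2.07) × 0.85 = 2342.4 / 149.04 × 0.85 ≈ 13.4 mL/min

13.4 mL/min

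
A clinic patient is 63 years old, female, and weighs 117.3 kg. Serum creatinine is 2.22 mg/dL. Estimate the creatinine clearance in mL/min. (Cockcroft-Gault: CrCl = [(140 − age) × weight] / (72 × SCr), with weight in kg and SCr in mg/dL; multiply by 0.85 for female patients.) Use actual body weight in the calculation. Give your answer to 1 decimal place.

48.0 mL/min

CrCl = (140 − 63) × 117.3 / (72 × 2.22) × 0.85 = 9032.1 / 159.84 × 0.85 ≈ 48.0 mL/min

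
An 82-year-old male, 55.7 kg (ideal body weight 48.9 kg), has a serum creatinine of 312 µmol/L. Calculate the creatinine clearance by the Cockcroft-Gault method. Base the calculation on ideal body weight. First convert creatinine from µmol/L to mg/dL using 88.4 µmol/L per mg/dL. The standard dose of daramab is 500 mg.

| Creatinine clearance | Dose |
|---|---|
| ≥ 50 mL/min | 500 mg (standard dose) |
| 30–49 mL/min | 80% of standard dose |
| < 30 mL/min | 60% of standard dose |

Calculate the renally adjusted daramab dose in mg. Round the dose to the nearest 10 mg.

300 mg

SCr = 312 / 88.4 = 3.529 mg/dL
CrCl = (140 − 82) × 48.9 / (72 × 3.529) = 2836.2 / 254.09 ≈ 11.2 mL/min
CrCl ≈ 11 mL/min → bracket < 30 mL/min.
60% of 500 mg = 300 mg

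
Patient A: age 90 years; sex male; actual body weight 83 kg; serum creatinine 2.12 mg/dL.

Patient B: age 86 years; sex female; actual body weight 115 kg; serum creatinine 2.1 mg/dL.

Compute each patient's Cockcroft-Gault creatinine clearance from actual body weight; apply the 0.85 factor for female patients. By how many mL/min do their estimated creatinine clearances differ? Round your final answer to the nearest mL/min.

Patient A: CrCl = (140 − 90) × 83 / (72 × 2.12) = 4150.0 / 152.64 ≈ 27.2 mL/min
Patient B: CrCl = (140 − 86) × 115 / (72 × 2.1) × 0.85 = 6210.0 / 151.20 × 0.85 ≈ 34.9 mL/min
|27.2 − 34.9| = 7.7 mL/min

8 mL/min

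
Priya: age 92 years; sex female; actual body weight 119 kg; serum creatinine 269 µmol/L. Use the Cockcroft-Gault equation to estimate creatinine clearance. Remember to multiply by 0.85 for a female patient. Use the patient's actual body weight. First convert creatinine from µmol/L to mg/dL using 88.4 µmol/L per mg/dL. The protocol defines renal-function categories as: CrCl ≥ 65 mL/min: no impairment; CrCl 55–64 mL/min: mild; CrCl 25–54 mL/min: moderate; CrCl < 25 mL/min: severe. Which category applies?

severe

SCr = 269 / 88.4 = 3.043 mg/dL
CrCl = (140 − 92) × 119 / (72 × 3.043) × 0.85 = 5712.0 / 219.10 × 0.85 ≈ 22.2 mL/min
22 mL/min falls in the 'severe' range.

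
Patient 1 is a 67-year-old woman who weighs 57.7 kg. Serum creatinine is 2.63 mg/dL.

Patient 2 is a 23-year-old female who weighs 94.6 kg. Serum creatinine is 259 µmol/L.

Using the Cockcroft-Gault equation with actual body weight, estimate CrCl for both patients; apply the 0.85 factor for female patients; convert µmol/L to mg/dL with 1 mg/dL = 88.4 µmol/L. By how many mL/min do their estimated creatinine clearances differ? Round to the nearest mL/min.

26 mL/min

Patient 1: CrCl = (140 − 67) × 57.7 / (72 × 2.63) × 0.85 = 4212.1 / 189.36 × 0.85 ≈ 18.9 mL/min
Patient 2: SCr = 259 / 88.4 = 2.93 mg/dL
Patient 2: CrCl = (140 − 23) × 94.6 / (72 × 2.93) × 0.85 = 11068.2 / 210.96 × 0.85 ≈ 44.6 mL/min
|18.9 − 44.6| = 25.7 mL/min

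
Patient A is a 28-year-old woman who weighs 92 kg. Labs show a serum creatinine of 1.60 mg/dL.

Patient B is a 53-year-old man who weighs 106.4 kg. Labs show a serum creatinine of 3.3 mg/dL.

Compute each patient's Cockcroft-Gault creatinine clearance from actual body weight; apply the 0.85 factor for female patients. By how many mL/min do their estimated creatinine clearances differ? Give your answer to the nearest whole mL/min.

Patient A: CrCl = (140 − 28) × 92 / (72 × 1.6) × 0.85 = 10304.0 / 115.20 × 0.85 ≈ 76.0 mL/min
Patient B: CrCl = (140 − 53) × 106.4 / (72 × 3.3) = 9256.8 / 237.60 ≈ 39.0 mL/min
|76.0 − 39.0| = 37.0 mL/min

37 mL/min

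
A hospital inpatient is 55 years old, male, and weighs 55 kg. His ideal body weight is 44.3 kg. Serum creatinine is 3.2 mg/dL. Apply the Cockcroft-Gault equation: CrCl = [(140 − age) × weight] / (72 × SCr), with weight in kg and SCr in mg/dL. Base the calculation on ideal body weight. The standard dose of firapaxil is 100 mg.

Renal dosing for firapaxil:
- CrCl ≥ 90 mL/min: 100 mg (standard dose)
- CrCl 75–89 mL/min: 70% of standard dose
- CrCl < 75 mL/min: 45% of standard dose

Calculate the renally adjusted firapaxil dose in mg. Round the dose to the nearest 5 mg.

45 mg

CrCl = (140 − 55) × 44.3 / (72 × 3.2) = 3765.5 / 230.40 ≈ 16.3 mL/min
CrCl ≈ 16 mL/min → bracket < 75 mL/min.
45% of 100 mg = 45 mg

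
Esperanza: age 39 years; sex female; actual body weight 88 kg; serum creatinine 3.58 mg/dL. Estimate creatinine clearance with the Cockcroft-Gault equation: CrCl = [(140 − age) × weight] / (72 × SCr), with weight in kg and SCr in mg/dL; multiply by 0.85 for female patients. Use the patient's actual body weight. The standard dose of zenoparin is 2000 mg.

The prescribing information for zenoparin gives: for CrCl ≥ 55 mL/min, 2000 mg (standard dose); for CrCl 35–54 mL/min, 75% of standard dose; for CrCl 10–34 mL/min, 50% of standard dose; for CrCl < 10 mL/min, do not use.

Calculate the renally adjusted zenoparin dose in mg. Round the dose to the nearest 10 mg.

1000 mg

CrCl = (140 − 39) × 88 / (72 × 3.58) × 0.85 = 8888.0 / 257.76 × 0.85 ≈ 29.3 mL/min
CrCl ≈ 29 mL/min → bracket 10–34 mL/min.
50% of 2000 mg = 1000 mg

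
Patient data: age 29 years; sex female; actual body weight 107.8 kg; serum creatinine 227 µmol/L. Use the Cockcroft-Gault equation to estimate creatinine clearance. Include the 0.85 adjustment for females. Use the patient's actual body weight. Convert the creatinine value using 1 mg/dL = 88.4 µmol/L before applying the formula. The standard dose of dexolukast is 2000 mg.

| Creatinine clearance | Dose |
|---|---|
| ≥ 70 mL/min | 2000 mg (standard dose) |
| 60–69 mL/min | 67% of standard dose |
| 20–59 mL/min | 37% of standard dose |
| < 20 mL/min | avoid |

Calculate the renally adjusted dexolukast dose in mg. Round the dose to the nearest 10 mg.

SCr = 227 / 88.4 = 2.568 mg/dL
CrCl = (140 − 29) × 107.8 / (72 × 2.568) × 0.85 = 11965.8 / 184.90 × 0.85 ≈ 55.0 mL/min
CrCl ≈ 55 mL/min → bracket 20–59 mL/min.
37% of 2000 mg = 740 mg

740 mg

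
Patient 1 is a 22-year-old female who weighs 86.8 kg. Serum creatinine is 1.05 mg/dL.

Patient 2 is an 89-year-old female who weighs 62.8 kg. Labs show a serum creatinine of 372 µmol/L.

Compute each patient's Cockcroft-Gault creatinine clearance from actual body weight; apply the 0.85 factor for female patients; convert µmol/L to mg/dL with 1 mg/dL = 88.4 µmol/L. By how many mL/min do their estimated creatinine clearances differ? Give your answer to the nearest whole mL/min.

106 mL/min

Patient 1: CrCl = (140 − 22) × 86.8 / (72 × 1.05) × 0.85 = 10242.4 / 75.60 × 0.85 ≈ 115.2 mL/min
Patient 2: SCr = 372 / 88.4 = 4.208 mg/dL
Patient 2: CrCl = (140 − 89) × 62.8 / (72 × 4.208) × 0.85 = 3202.8 / 302.98 × 0.85 ≈ 9.0 mL/min
|115.2 − 9.0| = 106.2 mL/min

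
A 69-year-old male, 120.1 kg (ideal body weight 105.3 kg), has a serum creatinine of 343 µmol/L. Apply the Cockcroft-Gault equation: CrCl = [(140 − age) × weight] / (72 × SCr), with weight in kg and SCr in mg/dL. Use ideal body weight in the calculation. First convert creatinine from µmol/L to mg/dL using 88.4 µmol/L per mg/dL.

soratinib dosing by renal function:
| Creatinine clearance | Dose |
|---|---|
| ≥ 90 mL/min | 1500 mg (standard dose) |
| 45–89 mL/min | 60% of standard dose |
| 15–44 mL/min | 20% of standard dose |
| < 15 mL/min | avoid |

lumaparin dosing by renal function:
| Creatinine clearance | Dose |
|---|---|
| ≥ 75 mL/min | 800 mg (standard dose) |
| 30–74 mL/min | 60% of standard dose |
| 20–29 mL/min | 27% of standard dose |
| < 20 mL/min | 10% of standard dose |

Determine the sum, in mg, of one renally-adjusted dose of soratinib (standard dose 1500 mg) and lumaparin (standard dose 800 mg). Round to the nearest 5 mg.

SCr = 343 / 88.4 = 3.88 mg/dL
CrCl = (140 − 69) × 105.3 / (72 × 3.88) = 7476.3 / 279.36 ≈ 26.8 mL/min
CrCl ≈ 27 mL/min.
soratinib: 15–44 mL/min → 20% of 1500 mg = 300 mg.
lumaparin: 20–29 mL/min → 27% of 800 mg = 216 mg.
Total = 300 + 216 = 516 mg.

515 mg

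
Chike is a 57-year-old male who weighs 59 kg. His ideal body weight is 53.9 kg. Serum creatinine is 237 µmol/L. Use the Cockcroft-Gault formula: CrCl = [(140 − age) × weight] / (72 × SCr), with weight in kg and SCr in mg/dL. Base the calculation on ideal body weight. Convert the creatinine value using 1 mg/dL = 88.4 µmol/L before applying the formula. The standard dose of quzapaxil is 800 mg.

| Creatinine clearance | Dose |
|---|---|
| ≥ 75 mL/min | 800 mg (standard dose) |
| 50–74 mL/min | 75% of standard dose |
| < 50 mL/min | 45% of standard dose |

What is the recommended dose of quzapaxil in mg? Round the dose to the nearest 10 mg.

360 mg

SCr = 237 / 88.4 = 2.681 mg/dL
CrCl = (140 − 57) × 53.9 / (72 × 2.681) = 4473.7 / 193.03 ≈ 23.2 mL/min
CrCl ≈ 23 mL/min → bracket < 50 mL/min.
45% of 800 mg = 360 mg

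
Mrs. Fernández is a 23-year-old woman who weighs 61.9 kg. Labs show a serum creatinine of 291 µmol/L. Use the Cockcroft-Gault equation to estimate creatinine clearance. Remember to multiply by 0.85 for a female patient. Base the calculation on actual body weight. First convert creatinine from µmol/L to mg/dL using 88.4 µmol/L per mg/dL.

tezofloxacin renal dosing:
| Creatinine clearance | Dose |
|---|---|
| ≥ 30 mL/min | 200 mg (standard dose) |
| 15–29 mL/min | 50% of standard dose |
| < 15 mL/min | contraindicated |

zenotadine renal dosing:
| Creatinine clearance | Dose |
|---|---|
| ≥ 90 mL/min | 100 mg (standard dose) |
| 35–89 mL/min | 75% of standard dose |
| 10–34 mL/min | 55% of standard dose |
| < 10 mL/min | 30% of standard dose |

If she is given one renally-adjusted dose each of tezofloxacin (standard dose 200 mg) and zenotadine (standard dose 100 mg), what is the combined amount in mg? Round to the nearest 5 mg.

155 mg

SCr = 291 / 88.4 = 3.292 mg/dL
CrCl = (140 − 23) × 61.9 / (72 × 3.292) × 0.85 = 7242.3 / 237.02 × 0.85 ≈ 26.0 mL/min
CrCl ≈ 26 mL/min.
tezofloxacin: 15–29 mL/min → 50% of 200 mg = 100 mg.
zenotadine: 10–34 mL/min → 55% of 100 mg = 55 mg.
Total = 100 + 55 = 155 mg.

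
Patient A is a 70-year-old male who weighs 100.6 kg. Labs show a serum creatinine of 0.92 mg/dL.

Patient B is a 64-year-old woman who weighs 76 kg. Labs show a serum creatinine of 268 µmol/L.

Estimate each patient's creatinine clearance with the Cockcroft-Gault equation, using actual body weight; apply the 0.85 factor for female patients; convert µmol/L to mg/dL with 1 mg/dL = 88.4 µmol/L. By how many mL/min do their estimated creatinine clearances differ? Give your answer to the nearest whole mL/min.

Patient A: CrCl = (140 − 70) × 100.6 / (72 × 0.92) = 7042.0 / 66.24 ≈ 106.3 mL/min
Patient B: SCr = 268 / 88.4 = 3.032 mg/dL
Patient B: CrCl = (140 − 64) × 76 / (72 × 3.032) × 0.85 = 5776.0 / 218.30 × 0.85 ≈ 22.5 mL/min
|106.3 − 22.5| = 83.8 mL/min

84 mL/min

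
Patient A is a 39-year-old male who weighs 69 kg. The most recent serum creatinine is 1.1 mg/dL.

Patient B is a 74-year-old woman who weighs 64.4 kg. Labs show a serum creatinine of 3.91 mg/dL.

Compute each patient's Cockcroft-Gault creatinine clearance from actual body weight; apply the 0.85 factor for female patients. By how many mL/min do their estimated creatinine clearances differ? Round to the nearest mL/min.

Patient A: CrCl = (140 − 39) × 69 / (72 × 1.1) = 6969.0 / 79.20 ≈ 88.0 mL/min
Patient B: CrCl = (140 − 74) × 64.4 / (72 × 3.91) × 0.85 = 4250.4 / 281.52 × 0.85 ≈ 12.8 mL/min
|88.0 − 12.8| = 75.2 mL/min

75 mL/min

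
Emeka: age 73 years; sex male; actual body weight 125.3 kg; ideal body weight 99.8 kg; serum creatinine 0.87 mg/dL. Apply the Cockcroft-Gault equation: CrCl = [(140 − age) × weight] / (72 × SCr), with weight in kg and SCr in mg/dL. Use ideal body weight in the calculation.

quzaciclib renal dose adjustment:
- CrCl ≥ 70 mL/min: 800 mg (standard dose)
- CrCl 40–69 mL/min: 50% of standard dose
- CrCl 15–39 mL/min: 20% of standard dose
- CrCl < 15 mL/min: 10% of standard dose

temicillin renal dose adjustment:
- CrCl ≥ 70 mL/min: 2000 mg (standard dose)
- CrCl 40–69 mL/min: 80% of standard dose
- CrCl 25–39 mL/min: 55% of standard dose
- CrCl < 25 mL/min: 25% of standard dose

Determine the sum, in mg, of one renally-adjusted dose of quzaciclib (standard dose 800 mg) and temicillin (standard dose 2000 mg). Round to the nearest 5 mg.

CrCl = (140 − 73) × 99.8 / (72 × 0.87) = 6686.6 / 62.64 ≈ 106.7 mL/min
CrCl ≈ 107 mL/min.
quzaciclib: ≥ 70 mL/min → 100% of 800 mg = 800 mg.
temicillin: ≥ 70 mL/min → 100% of 2000 mg = 2000 mg.
Total = 800 + 2000 = 2800 mg.

2800 mg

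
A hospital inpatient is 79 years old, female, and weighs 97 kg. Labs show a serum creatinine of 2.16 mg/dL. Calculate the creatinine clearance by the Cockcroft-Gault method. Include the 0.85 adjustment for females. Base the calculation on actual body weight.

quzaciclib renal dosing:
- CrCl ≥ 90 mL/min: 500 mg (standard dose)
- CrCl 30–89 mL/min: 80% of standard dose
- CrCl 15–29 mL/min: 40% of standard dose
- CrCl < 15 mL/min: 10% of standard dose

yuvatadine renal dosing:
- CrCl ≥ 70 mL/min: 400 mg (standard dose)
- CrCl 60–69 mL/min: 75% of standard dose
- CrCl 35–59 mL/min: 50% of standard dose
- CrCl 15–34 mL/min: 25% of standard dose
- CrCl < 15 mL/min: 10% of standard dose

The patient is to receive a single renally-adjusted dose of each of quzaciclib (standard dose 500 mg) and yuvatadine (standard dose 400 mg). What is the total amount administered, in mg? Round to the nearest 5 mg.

500 mg

CrCl = (140 − 79) × 97 / (72 × 2.16) × 0.85 = 5917.0 / 155.52 × 0.85 ≈ 32.3 mL/min
CrCl ≈ 32 mL/min.
quzaciclib: 30–89 mL/min → 80% of 500 mg = 400 mg.
yuvatadine: 15–34 mL/min → 25% of 400 mg = 100 mg.
Total = 400 + 100 = 500 mg.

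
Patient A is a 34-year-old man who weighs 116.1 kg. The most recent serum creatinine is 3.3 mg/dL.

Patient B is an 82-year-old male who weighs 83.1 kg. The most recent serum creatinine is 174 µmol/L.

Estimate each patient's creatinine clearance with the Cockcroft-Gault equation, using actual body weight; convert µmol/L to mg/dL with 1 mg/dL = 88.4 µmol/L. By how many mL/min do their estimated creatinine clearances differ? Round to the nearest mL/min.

18 mL/min

Patient A: CrCl = (140 − 34) × 116.1 / (72 × 3.3) = 12306.6 / 237.60 ≈ 51.8 mL/min
Patient B: SCr = 174 / 88.4 = 1.968 mg/dL
Patient B: CrCl = (140 − 82) × 83.1 / (72 × 1.968) = 4819.8 / 141.70 ≈ 34.0 mL/min
|51.8 − 34.0| = 17.8 mL/min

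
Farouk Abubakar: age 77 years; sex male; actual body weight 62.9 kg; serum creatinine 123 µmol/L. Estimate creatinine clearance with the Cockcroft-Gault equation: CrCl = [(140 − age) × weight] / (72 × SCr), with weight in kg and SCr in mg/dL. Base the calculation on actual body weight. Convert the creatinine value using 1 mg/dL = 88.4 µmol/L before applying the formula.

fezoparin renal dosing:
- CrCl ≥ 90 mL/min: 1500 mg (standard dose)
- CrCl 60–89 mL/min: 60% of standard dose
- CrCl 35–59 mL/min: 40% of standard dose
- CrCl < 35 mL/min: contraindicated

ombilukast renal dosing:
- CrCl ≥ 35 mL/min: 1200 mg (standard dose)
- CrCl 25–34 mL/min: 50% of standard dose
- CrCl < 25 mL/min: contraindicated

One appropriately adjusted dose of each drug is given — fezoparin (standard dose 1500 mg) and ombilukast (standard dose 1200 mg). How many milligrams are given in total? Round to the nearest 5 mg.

SCr = 123 / 88.4 = 1.391 mg/dL
CrCl = (140 − 77) × 62.9 / (72 × 1.391) = 3962.7 / 100.15 ≈ 39.6 mL/min
CrCl ≈ 40 mL/min.
fezoparin: 35–59 mL/min → 40% of 1500 mg = 600 mg.
ombilukast: ≥ 35 mL/min → 100% of 1200 mg = 1200 mg.
Total = 600 + 1200 = 1800 mg.

1800 mg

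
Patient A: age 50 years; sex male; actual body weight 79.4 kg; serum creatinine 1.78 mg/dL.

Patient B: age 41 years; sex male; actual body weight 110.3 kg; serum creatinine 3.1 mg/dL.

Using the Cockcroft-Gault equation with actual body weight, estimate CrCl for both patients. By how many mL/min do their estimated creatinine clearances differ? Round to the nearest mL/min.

Patient A: CrCl = (140 − 50) × 79.4 / (72 × 1.78) = 7146.0 / 128.16 ≈ 55.8 mL/min
Patient B: CrCl = (140 − 41) × 110.3 / (72 × 3.1) = 10919.7 / 223.20 ≈ 48.9 mL/min
|55.8 − 48.9| = 6.9 mL/min

7 mL/min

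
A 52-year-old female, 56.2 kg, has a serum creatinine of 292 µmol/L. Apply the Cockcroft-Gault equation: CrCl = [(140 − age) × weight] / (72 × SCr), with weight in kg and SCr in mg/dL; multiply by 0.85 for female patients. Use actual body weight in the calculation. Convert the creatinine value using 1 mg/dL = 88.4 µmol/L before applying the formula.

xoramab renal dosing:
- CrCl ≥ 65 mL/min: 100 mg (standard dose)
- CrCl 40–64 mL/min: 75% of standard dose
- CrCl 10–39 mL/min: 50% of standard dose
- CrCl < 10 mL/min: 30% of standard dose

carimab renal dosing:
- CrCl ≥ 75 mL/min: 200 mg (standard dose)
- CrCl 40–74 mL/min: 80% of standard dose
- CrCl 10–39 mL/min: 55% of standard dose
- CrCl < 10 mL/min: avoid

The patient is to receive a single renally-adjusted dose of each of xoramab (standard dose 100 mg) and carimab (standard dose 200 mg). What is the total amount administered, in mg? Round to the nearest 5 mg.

SCr = 292 / 88.4 = 3.303 mg/dL
CrCl = (140 − 52) × 56.2 / (72 × 3.303) × 0.85 = 4945.6 / 237.82 × 0.85 ≈ 17.7 mL/min
CrCl ≈ 18 mL/min.
xoramab: 10–39 mL/min → 50% of 100 mg = 50 mg.
carimab: 10–39 mL/min → 55% of 200 mg = 110 mg.
Total = 50 + 110 = 160 mg.

160 mg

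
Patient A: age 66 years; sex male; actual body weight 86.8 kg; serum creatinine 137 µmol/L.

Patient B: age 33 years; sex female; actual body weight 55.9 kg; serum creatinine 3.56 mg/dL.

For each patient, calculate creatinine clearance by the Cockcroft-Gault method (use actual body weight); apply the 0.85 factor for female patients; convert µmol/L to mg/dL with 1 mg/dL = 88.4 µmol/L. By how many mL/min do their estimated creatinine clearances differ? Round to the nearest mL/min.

38 mL/min

Patient A: SCr = 137 / 88.4 = 1.55 mg/dL
Patient A: CrCl = (140 − 66) × 86.8 / (72 × 1.55) = 6423.2 / 111.60 ≈ 57.6 mL/min
Patient B: CrCl = (140 − 33) × 55.9 / (72 × 3.56) × 0.85 = 5981.3 / 256.32 × 0.85 ≈ 19.8 mL/min
|57.6 − 19.8| = 37.8 mL/min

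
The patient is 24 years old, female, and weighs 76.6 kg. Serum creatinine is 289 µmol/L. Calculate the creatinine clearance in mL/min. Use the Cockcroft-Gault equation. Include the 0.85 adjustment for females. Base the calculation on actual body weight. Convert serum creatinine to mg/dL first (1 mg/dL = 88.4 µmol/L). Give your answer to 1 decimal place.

SCr = 289 / 88.4 = 3.269 mg/dL
CrCl = (140 − 24) × 76.6 / (72 × 3.269) × 0.85 = 8885.6 / 235.37 × 0.85 ≈ 32.1 mL/min

32.1 mL/min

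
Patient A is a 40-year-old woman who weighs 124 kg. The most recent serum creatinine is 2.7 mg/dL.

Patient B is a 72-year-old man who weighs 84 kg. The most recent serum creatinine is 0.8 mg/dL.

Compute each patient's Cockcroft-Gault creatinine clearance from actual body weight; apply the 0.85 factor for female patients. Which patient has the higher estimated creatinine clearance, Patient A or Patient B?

Patient B

Patient A: CrCl = (140 − 40) × 124 / (72 × 2.7) × 0.85 = 12400.0 / 194.40 × 0.85 ≈ 54.2 mL/min
Patient B: CrCl = (140 − 72) × 84 / (72 × 0.8) = 5712.0 / 57.60 ≈ 99.2 mL/min
54.2 vs 99.2 mL/min → Patient B is higher.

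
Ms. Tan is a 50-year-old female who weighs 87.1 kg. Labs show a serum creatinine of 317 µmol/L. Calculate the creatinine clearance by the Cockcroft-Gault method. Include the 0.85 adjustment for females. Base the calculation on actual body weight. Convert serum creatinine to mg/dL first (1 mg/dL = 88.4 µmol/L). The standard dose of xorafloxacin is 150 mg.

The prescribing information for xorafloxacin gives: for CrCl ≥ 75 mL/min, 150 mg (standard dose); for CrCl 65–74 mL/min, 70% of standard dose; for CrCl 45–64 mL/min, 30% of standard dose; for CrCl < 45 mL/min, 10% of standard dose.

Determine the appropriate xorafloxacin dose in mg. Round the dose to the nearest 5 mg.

15 mg

SCr = 317 / 88.4 = 3.586 mg/dL
CrCl = (140 − 50) × 87.1 / (72 × 3.586) × 0.85 = 7839.0 / 258.19 × 0.85 ≈ 25.8 mL/min
CrCl ≈ 26 mL/min → bracket < 45 mL/min.
10% of 150 mg = 15 mg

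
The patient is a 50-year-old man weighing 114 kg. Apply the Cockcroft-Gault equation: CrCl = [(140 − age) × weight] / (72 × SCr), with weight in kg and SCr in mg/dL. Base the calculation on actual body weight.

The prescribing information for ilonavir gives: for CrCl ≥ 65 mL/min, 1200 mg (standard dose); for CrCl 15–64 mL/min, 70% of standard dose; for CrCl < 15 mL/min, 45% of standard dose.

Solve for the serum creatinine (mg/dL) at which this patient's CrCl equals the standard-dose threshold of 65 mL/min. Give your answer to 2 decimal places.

2.19 mg/dL

Standard dose requires CrCl ≥ 65 mL/min.
Set (140 − 50) × 114 / (72 × SCr) = 65
SCr = (140 − 50) × 114 / (72 × 65) = 2.192 mg/dL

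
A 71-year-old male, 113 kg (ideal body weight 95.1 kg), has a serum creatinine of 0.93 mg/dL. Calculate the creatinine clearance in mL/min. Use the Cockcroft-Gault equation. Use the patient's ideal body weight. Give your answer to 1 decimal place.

CrCl = (140 − 71) × 95.1 / (72 × 0.93) = 6561.9 / 66.96 ≈ 98.0 mL/min

98.0 mL/min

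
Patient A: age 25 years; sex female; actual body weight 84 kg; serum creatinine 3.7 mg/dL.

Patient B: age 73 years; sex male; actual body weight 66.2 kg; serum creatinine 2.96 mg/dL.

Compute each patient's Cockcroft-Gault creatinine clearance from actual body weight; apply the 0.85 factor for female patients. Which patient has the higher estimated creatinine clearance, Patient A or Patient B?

Patient A

Patient A: CrCl = (140 − 25) × 84 / (72 × 3.7) × 0.85 = 9660.0 / 266.40 × 0.85 ≈ 30.8 mL/min
Patient B: CrCl = (140 − 73) × 66.2 / (72 × 2.96) = 4435.4 / 213.12 ≈ 20.8 mL/min
30.8 vs 20.8 mL/min → Patient A is higher.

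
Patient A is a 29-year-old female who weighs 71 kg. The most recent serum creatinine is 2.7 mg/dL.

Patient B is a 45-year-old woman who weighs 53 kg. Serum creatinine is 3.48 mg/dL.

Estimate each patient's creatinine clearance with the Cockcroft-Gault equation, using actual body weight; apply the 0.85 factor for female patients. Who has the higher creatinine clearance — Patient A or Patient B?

Patient A: CrCl = (140 − 29) × 71 / (72 × 2.7) × 0.85 = 7881.0 / 194.40 × 0.85 ≈ 34.5 mL/min
Patient B: CrCl = (140 − 45) × 53 / (72 × 3.48) × 0.85 = 5035.0 / 250.56 × 0.85 ≈ 17.1 mL/min
34.5 vs 17.1 mL/min → Patient A is higher.

Patient A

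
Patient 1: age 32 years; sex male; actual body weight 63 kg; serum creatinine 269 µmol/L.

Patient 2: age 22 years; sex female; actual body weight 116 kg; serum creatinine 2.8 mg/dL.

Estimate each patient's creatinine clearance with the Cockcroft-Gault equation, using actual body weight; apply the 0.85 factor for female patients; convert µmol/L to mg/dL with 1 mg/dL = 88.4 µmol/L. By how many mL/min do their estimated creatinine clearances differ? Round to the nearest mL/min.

27 mL/min

Patient 1: SCr = 269 / 88.4 = 3.043 mg/dL
Patient 1: CrCl = (140 − 32) × 63 / (72 × 3.043) = 6804.0 / 219.10 ≈ 31.1 mL/min
Patient 2: CrCl = (140 − 22) × 116 / (72 × 2.8) × 0.85 = 13688.0 / 201.60 × 0.85 ≈ 57.7 mL/min
|31.1 − 57.7| = 26.6 mL/min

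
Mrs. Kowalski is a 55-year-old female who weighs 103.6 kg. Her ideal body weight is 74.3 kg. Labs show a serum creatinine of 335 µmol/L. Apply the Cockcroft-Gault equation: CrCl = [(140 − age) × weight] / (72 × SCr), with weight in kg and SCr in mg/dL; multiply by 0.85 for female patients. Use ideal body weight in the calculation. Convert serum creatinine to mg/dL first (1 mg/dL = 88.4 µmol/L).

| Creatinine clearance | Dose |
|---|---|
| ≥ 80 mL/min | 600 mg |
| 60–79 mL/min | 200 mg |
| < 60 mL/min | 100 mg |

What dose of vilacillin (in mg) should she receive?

SCr = 335 / 88.4 = 3.79 mg/dL
CrCl = (140 − 55) × 74.3 / (72 × 3.79) × 0.85 = 6315.5 / 272.88 × 0.85 ≈ 19.7 mL/min
CrCl ≈ 20 mL/min → bracket < 60 mL/min.
Dose for this bracket: 100 mg.

100 mg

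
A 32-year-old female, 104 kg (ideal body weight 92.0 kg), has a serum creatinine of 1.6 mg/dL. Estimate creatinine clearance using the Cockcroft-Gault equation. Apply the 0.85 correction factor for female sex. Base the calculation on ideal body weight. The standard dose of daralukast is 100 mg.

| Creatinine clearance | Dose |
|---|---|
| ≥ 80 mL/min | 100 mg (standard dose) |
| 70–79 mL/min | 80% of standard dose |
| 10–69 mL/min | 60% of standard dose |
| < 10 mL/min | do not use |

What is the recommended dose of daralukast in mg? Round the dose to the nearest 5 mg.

80 mg

CrCl = (140 − 32) × 92 / (72 × 1.6) × 0.85 = 9936.0 / 115.20 × 0.85 ≈ 73.3 mL/min
CrCl ≈ 73 mL/min → bracket 70–79 mL/min.
80% of 100 mg = 80 mg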